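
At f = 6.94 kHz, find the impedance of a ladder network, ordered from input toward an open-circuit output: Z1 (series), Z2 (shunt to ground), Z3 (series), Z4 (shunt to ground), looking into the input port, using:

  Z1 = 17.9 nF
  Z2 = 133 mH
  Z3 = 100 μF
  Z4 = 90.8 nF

Step 1 — Angular frequency: ω = 2π·f = 2π·6940 = 4.361e+04 rad/s.
Step 2 — Component impedances:
  Z1: Z = 1/(jωC) = -j/(ω·C) = 0 - j1281 Ω
  Z2: Z = jωL = j·4.361e+04·0.133 = 0 + j5800 Ω
  Z3: Z = 1/(jωC) = -j/(ω·C) = 0 - j0.2293 Ω
  Z4: Z = 1/(jωC) = -j/(ω·C) = 0 - j252.6 Ω
Step 3 — Ladder network (open output): work backward from the far end, alternating series and parallel combinations. Z_in = 0 - j1545 Ω = 1545∠-90.0° Ω.

Z = 0 - j1545 Ω = 1545∠-90.0° Ω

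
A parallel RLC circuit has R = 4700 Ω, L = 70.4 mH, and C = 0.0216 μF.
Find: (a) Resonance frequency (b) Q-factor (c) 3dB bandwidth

Step 1 — Resonance: ω₀ = 1/√(LC) = 1/√(0.0704·2.16e-08) = 2.564e+04 rad/s.
Step 2 — f₀ = ω₀/(2π) = 4081 Hz.
Step 3 — Parallel Q: Q = R/(ω₀L) = 4700/(2.564e+04·0.0704) = 2.603.
Step 4 — Bandwidth: Δω = ω₀/Q = 9850 rad/s; BW = Δω/(2π) = 1568 Hz.

(a) f₀ = 4081 Hz  (b) Q = 2.603  (c) BW = 1568 Hz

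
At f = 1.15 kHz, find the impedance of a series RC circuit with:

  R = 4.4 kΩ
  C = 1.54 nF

Step 1 — Angular frequency: ω = 2π·f = 2π·1150 = 7226 rad/s.
Step 2 — Component impedances:
  R: Z = R = 4400 Ω
  C: Z = 1/(jωC) = -j/(ω·C) = 0 - j8.987e+04 Ω
Step 3 — Series combination: Z_total = R + C = 4400 - j8.987e+04 Ω = 8.997e+04∠-87.2° Ω.

Z = 4400 - j8.987e+04 Ω = 8.997e+04∠-87.2° Ω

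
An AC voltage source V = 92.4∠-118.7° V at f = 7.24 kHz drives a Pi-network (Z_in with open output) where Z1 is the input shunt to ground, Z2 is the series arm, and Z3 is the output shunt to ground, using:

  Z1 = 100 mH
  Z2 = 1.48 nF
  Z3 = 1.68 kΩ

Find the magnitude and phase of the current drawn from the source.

Step 1 — Angular frequency: ω = 2π·f = 2π·7240 = 4.549e+04 rad/s.
Step 2 — Component impedances:
  Z1: Z = jωL = j·4.549e+04·0.1 = 0 + j4549 Ω
  Z2: Z = 1/(jωC) = -j/(ω·C) = 0 - j1.485e+04 Ω
  Z3: Z = R = 1680 Ω
Step 3 — With open output, the series arm Z2 and the output shunt Z3 appear in series to ground: Z2 + Z3 = 1680 - j1.485e+04 Ω.
Step 4 — Parallel with input shunt Z1: Z_in = Z1 || (Z2 + Z3) = 319 + j6505 Ω = 6513∠87.2° Ω.
Step 5 — Source phasor: V = 92.4∠-118.7° V = -44.37 - j81.05 V.
Step 6 — Ohm's law: I = V / Z_total = (-44.37 - j81.05) / (319 + j6505) = -0.01276 + j0.006195 A.
Step 7 — Convert to polar: |I| = 0.01419 A, ∠I = 154.1°.

I = 0.01419∠154.1° A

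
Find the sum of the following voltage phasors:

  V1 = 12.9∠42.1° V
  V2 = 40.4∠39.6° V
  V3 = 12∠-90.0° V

Step 1 — Convert each phasor to rectangular form:
  V1 = 12.9·(cos(42.1°) + j·sin(42.1°)) = 9.571 + j8.649 V
  V2 = 40.4·(cos(39.6°) + j·sin(39.6°)) = 31.13 + j25.75 V
  V3 = 12·(cos(-90.0°) + j·sin(-90.0°)) = 0 - j12 V
Step 2 — Sum components: V_total = 40.7 + j22.4 V.
Step 3 — Convert to polar: |V_total| = 46.46 V, ∠V_total = 28.8°.

V_total = 46.46∠28.8° V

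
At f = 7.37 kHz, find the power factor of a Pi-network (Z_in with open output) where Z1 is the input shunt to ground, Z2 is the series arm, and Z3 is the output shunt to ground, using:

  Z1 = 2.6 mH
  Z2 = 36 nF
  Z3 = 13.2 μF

Step 1 — Angular frequency: ω = 2π·f = 2π·7370 = 4.631e+04 rad/s.
Step 2 — Component impedances:
  Z1: Z = jωL = j·4.631e+04·0.0026 = 0 + j120.4 Ω
  Z2: Z = 1/(jωC) = -j/(ω·C) = 0 - j599.9 Ω
  Z3: Z = 1/(jωC) = -j/(ω·C) = 0 - j1.636 Ω
Step 3 — With open output, the series arm Z2 and the output shunt Z3 appear in series to ground: Z2 + Z3 = 0 - j601.5 Ω.
Step 4 — Parallel with input shunt Z1: Z_in = Z1 || (Z2 + Z3) = 0 + j150.5 Ω = 150.5∠90.0° Ω.
Step 5 — Power factor: PF = cos(φ) = Re(Z)/|Z| = -0/150.5 = -0.
Step 6 — Type: Im(Z) = 150.5 ⇒ lagging (phase φ = 90.0°).

PF = -0 (lagging, φ = 90.0°)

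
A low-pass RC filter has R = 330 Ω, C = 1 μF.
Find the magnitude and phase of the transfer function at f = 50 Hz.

Step 1 — Angular frequency: ω = 2π·50 = 314.2 rad/s.
Step 2 — Transfer function: H(jω) = 1/(1 + jωRC).
Step 3 — Denominator: 1 + jωRC = 1 + j·314.2·330·1e-06 = 1 + j0.1037.
Step 4 — H = 0.9894 - j0.1026.
Step 5 — Magnitude: |H| = 0.9947 (-0.0 dB); phase: φ = -5.9°.

|H| = 0.9947 (-0.0 dB), φ = -5.9°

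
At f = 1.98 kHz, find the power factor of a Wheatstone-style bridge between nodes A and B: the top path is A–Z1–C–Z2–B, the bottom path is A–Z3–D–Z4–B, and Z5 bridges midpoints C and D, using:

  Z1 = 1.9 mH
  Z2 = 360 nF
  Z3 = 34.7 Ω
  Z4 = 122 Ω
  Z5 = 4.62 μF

Step 1 — Angular frequency: ω = 2π·f = 2π·1980 = 1.244e+04 rad/s.
Step 2 — Component impedances:
  Z1: Z = jωL = j·1.244e+04·0.0019 = 0 + j23.64 Ω
  Z2: Z = 1/(jωC) = -j/(ω·C) = 0 - j223.3 Ω
  Z3: Z = R = 34.7 Ω
  Z4: Z = R = 122 Ω
  Z5: Z = 1/(jωC) = -j/(ω·C) = 0 - j17.4 Ω
Step 3 — Bridge requires nodal analysis (the Z5 bridge couples midpoints C and D, so the two paths cannot be reduced to a simple series/parallel combination). Setting node B to ground and injecting 1 A at node A, the 3-node admittance system at A, C, D solves to V_A = Z_AB = 86.34 - j31.43 Ω = 91.89∠-20.0° Ω.
Step 4 — Power factor: PF = cos(φ) = Re(Z)/|Z| = 86.344/91.888 = 0.9397.
Step 5 — Type: Im(Z) = -31.43 ⇒ leading (phase φ = -20.0°).

PF = 0.9397 (leading, φ = -20.0°)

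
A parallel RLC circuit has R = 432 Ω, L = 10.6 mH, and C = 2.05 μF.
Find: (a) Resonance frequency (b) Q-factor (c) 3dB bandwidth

Step 1 — Resonance: ω₀ = 1/√(LC) = 1/√(0.0106·2.05e-06) = 6784 rad/s.
Step 2 — f₀ = ω₀/(2π) = 1080 Hz.
Step 3 — Parallel Q: Q = R/(ω₀L) = 432/(6784·0.0106) = 6.008.
Step 4 — Bandwidth: Δω = ω₀/Q = 1129 rad/s; BW = Δω/(2π) = 179.7 Hz.

(a) f₀ = 1080 Hz  (b) Q = 6.008  (c) BW = 179.7 Hz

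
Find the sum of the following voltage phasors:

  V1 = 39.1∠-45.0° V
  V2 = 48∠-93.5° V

Step 1 — Convert each phasor to rectangular form:
  V1 = 39.1·(cos(-45.0°) + j·sin(-45.0°)) = 27.65 - j27.65 V
  V2 = 48·(cos(-93.5°) + j·sin(-93.5°)) = -2.93 - j47.91 V
Step 2 — Sum components: V_total = 24.72 - j75.56 V.
Step 3 — Convert to polar: |V_total| = 79.5 V, ∠V_total = -71.9°.

V_total = 79.5∠-71.9° V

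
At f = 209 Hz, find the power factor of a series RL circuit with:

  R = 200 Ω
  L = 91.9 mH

Step 1 — Angular frequency: ω = 2π·f = 2π·209 = 1313 rad/s.
Step 2 — Component impedances:
  R: Z = R = 200 Ω
  L: Z = jωL = j·1313·0.0919 = 0 + j120.7 Ω
Step 3 — Series combination: Z_total = R + L = 200 + j120.7 Ω = 233.6∠31.1° Ω.
Step 4 — Power factor: PF = cos(φ) = Re(Z)/|Z| = 200/233.6 = 0.8562.
Step 5 — Type: Im(Z) = 120.7 ⇒ lagging (phase φ = 31.1°).

PF = 0.8562 (lagging, φ = 31.1°)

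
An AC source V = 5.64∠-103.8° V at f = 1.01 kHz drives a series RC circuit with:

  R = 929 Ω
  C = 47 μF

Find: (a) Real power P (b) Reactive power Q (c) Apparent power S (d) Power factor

Step 1 — Angular frequency: ω = 2π·f = 2π·1010 = 6346 rad/s.
Step 2 — Component impedances:
  R: Z = R = 929 Ω
  C: Z = 1/(jωC) = -j/(ω·C) = 0 - j3.353 Ω
Step 3 — Series combination: Z_total = R + C = 929 - j3.353 Ω = 929∠-0.2° Ω.
Step 4 — Source phasor: V = 5.64∠-103.8° V = -1.345 - j5.477 V.
Step 5 — Current: I = V / Z = -0.001427 - j0.005901 A = 0.006071∠-103.6° A.
Step 6 — Complex power: S = V·I* = 0.03424 - j0.0001236 VA.
Step 7 — Real power: P = Re(S) = 0.03424 W.
Step 8 — Reactive power: Q = Im(S) = -0.0001236 VAR.
Step 9 — Apparent power: |S| = 0.03424 VA.
Step 10 — Power factor: PF = P/|S| = 1 (leading).

(a) P = 0.03424 W  (b) Q = -0.0001236 VAR  (c) S = 0.03424 VA  (d) PF = 1 (leading)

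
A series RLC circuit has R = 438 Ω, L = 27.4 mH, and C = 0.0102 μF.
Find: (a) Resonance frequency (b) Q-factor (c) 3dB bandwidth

Step 1 — Resonance condition Im(Z)=0 gives ω₀ = 1/√(LC).
Step 2 — ω₀ = 1/√(0.0274·1.02e-08) = 5.982e+04 rad/s.
Step 3 — f₀ = ω₀/(2π) = 9520 Hz.
Step 4 — Series Q: Q = ω₀L/R = 5.982e+04·0.0274/438 = 3.742.
Step 5 — 3dB bandwidth: Δω = ω₀/Q = 1.599e+04 rad/s; BW = Δω/(2π) = 2544 Hz.

(a) f₀ = 9520 Hz  (b) Q = 3.742  (c) BW = 2544 Hz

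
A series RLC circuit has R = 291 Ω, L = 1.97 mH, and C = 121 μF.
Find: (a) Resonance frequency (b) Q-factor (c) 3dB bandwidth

Step 1 — Resonance: ω₀ = 1/√(LC) = 1/√(0.00197·0.000121) = 2048 rad/s.
Step 2 — f₀ = ω₀/(2π) = 326 Hz.
Step 3 — Series Q: Q = ω₀L/R = 2048·0.00197/291 = 0.01387.
Step 4 — Bandwidth: Δω = ω₀/Q = 1.477e+05 rad/s; BW = Δω/(2π) = 2.351e+04 Hz.

(a) f₀ = 326 Hz  (b) Q = 0.01387  (c) BW = 2.351e+04 Hz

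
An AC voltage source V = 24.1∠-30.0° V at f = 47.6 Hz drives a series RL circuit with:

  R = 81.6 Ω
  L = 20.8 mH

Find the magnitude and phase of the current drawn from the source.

Step 1 — Angular frequency: ω = 2π·f = 2π·47.6 = 299.1 rad/s.
Step 2 — Component impedances:
  R: Z = R = 81.6 Ω
  L: Z = jωL = j·299.1·0.0208 = 0 + j6.221 Ω
Step 3 — Series combination: Z_total = R + L = 81.6 + j6.221 Ω = 81.84∠4.4° Ω.
Step 4 — Source phasor: V = 24.1∠-30.0° V = 20.87 - j12.05 V.
Step 5 — Ohm's law: I = V / Z_total = (20.87 - j12.05) / (81.6 + j6.221) = 0.2431 - j0.1662 A.
Step 6 — Convert to polar: |I| = 0.2945 A, ∠I = -34.4°.

I = 0.2945∠-34.4° A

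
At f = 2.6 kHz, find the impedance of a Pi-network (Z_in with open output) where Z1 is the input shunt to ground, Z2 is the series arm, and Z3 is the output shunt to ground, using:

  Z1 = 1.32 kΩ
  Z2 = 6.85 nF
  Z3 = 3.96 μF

Step 1 — Angular frequency: ω = 2π·f = 2π·2600 = 1.634e+04 rad/s.
Step 2 — Component impedances:
  Z1: Z = R = 1320 Ω
  Z2: Z = 1/(jωC) = -j/(ω·C) = 0 - j8936 Ω
  Z3: Z = 1/(jωC) = -j/(ω·C) = 0 - j15.46 Ω
Step 3 — With open output, the series arm Z2 and the output shunt Z3 appear in series to ground: Z2 + Z3 = 0 - j8952 Ω.
Step 4 — Parallel with input shunt Z1: Z_in = Z1 || (Z2 + Z3) = 1292 - j190.5 Ω = 1306∠-8.4° Ω.

Z = 1292 - j190.5 Ω = 1306∠-8.4° Ω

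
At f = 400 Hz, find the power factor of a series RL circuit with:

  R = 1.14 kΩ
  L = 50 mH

Step 1 — Angular frequency: ω = 2π·f = 2π·400 = 2513 rad/s.
Step 2 — Component impedances:
  R: Z = R = 1140 Ω
  L: Z = jωL = j·2513·0.05 = 0 + j125.7 Ω
Step 3 — Series combination: Z_total = R + L = 1140 + j125.7 Ω = 1147∠6.3° Ω.
Step 4 — Power factor: PF = cos(φ) = Re(Z)/|Z| = 1140/1146.9 = 0.994.
Step 5 — Type: Im(Z) = 125.7 ⇒ lagging (phase φ = 6.3°).

PF = 0.994 (lagging, φ = 6.3°)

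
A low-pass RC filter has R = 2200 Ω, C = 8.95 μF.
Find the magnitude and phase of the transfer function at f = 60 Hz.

Step 1 — Angular frequency: ω = 2π·60 = 377 rad/s.
Step 2 — Transfer function: H(jω) = 1/(1 + jωRC).
Step 3 — Denominator: 1 + jωRC = 1 + j·377·2200·8.95e-06 = 1 + j7.423.
Step 4 — H = 0.01783 - j0.1323.
Step 5 — Magnitude: |H| = 0.1335 (-17.5 dB); phase: φ = -82.3°.

|H| = 0.1335 (-17.5 dB), φ = -82.3°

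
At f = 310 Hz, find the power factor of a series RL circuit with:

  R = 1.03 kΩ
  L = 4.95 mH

Step 1 — Angular frequency: ω = 2π·f = 2π·310 = 1948 rad/s.
Step 2 — Component impedances:
  R: Z = R = 1030 Ω
  L: Z = jωL = j·1948·0.00495 = 0 + j9.642 Ω
Step 3 — Series combination: Z_total = R + L = 1030 + j9.642 Ω = 1030∠0.5° Ω.
Step 4 — Power factor: PF = cos(φ) = Re(Z)/|Z| = 1030/1030 = 1.
Step 5 — Type: Im(Z) = 9.642 ⇒ lagging (phase φ = 0.5°).

PF = 1 (lagging, φ = 0.5°)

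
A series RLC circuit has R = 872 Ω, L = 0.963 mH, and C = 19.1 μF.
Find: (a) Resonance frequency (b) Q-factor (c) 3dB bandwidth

Step 1 — Resonance: ω₀ = 1/√(LC) = 1/√(0.000963·1.91e-05) = 7373 rad/s.
Step 2 — f₀ = ω₀/(2π) = 1174 Hz.
Step 3 — Series Q: Q = ω₀L/R = 7373·0.000963/872 = 0.008143.
Step 4 — Bandwidth: Δω = ω₀/Q = 9.055e+05 rad/s; BW = Δω/(2π) = 1.441e+05 Hz.

(a) f₀ = 1174 Hz  (b) Q = 0.008143  (c) BW = 1.441e+05 Hz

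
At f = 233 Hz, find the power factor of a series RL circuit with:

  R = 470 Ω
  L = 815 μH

Step 1 — Angular frequency: ω = 2π·f = 2π·233 = 1464 rad/s.
Step 2 — Component impedances:
  R: Z = R = 470 Ω
  L: Z = jωL = j·1464·0.000815 = 0 + j1.193 Ω
Step 3 — Series combination: Z_total = R + L = 470 + j1.193 Ω = 470∠0.1° Ω.
Step 4 — Power factor: PF = cos(φ) = Re(Z)/|Z| = 470/470 = 1.
Step 5 — Type: Im(Z) = 1.193 ⇒ lagging (phase φ = 0.1°).

PF = 1 (lagging, φ = 0.1°)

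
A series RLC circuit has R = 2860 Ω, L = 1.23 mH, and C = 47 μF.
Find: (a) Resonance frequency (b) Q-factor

Step 1 — Resonance condition Im(Z)=0 gives ω₀ = 1/√(LC).
Step 2 — ω₀ = 1/√(0.00123·4.7e-05) = 4159 rad/s.
Step 3 — f₀ = ω₀/(2π) = 661.9 Hz.
Step 4 — Series Q: Q = ω₀L/R = 4159·0.00123/2860 = 0.001789.

(a) f₀ = 661.9 Hz  (b) Q = 0.001789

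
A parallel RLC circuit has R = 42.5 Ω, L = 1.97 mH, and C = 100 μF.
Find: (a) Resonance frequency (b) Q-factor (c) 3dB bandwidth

Step 1 — Resonance: ω₀ = 1/√(LC) = 1/√(0.00197·0.0001) = 2253 rad/s.
Step 2 — f₀ = ω₀/(2π) = 358.6 Hz.
Step 3 — Parallel Q: Q = R/(ω₀L) = 42.5/(2253·0.00197) = 9.575.
Step 4 — Bandwidth: Δω = ω₀/Q = 235.3 rad/s; BW = Δω/(2π) = 37.45 Hz.

(a) f₀ = 358.6 Hz  (b) Q = 9.575  (c) BW = 37.45 Hz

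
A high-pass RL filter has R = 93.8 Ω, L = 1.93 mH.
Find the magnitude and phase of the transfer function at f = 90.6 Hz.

Step 1 — Angular frequency: ω = 2π·90.6 = 569.3 rad/s.
Step 2 — Transfer function: H(jω) = jωL/(R + jωL).
Step 3 — Numerator jωL = j·1.099; denominator R + jωL = 93.8 + j1.099.
Step 4 — H = 0.0001372 + j0.01171.
Step 5 — Magnitude: |H| = 0.01171 (-38.6 dB); phase: φ = 89.3°.

|H| = 0.01171 (-38.6 dB), φ = 89.3°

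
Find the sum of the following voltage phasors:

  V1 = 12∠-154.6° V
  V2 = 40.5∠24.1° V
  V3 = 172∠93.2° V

Step 1 — Convert each phasor to rectangular form:
  V1 = 12·(cos(-154.6°) + j·sin(-154.6°)) = -10.84 - j5.147 V
  V2 = 40.5·(cos(24.1°) + j·sin(24.1°)) = 36.97 + j16.54 V
  V3 = 172·(cos(93.2°) + j·sin(93.2°)) = -9.601 + j171.7 V
Step 2 — Sum components: V_total = 16.53 + j183.1 V.
Step 3 — Convert to polar: |V_total| = 183.9 V, ∠V_total = 84.8°.

V_total = 183.9∠84.8° V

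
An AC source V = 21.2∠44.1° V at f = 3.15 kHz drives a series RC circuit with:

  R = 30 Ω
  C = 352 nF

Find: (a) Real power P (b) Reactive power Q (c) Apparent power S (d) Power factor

Step 1 — Angular frequency: ω = 2π·f = 2π·3150 = 1.979e+04 rad/s.
Step 2 — Component impedances:
  R: Z = R = 30 Ω
  C: Z = 1/(jωC) = -j/(ω·C) = 0 - j143.5 Ω
Step 3 — Series combination: Z_total = R + C = 30 - j143.5 Ω = 146.6∠-78.2° Ω.
Step 4 — Source phasor: V = 21.2∠44.1° V = 15.22 + j14.75 V.
Step 5 — Current: I = V / Z = -0.07724 + j0.1222 A = 0.1446∠122.3° A.
Step 6 — Complex power: S = V·I* = 0.627 - j3 VA.
Step 7 — Real power: P = Re(S) = 0.627 W.
Step 8 — Reactive power: Q = Im(S) = -3 VAR.
Step 9 — Apparent power: |S| = 3.065 VA.
Step 10 — Power factor: PF = P/|S| = 0.2046 (leading).

(a) P = 0.627 W  (b) Q = -3 VAR  (c) S = 3.065 VA  (d) PF = 0.2046 (leading)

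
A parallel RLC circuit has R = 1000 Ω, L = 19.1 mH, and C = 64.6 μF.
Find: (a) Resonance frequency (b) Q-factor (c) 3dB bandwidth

Step 1 — Resonance: ω₀ = 1/√(LC) = 1/√(0.0191·6.46e-05) = 900.3 rad/s.
Step 2 — f₀ = ω₀/(2π) = 143.3 Hz.
Step 3 — Parallel Q: Q = R/(ω₀L) = 1000/(900.3·0.0191) = 58.16.
Step 4 — Bandwidth: Δω = ω₀/Q = 15.48 rad/s; BW = Δω/(2π) = 2.464 Hz.

(a) f₀ = 143.3 Hz  (b) Q = 58.16  (c) BW = 2.464 Hz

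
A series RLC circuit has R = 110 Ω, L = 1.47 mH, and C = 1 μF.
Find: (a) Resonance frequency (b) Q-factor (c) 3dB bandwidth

Step 1 — Resonance: ω₀ = 1/√(LC) = 1/√(0.00147·1e-06) = 2.608e+04 rad/s.
Step 2 — f₀ = ω₀/(2π) = 4151 Hz.
Step 3 — Series Q: Q = ω₀L/R = 2.608e+04·0.00147/110 = 0.3486.
Step 4 — Bandwidth: Δω = ω₀/Q = 7.483e+04 rad/s; BW = Δω/(2π) = 1.191e+04 Hz.

(a) f₀ = 4151 Hz  (b) Q = 0.3486  (c) BW = 1.191e+04 Hz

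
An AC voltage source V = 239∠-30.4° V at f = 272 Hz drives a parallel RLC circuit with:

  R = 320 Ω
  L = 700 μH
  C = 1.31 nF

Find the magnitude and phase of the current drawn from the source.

Step 1 — Angular frequency: ω = 2π·f = 2π·272 = 1709 rad/s.
Step 2 — Component impedances:
  R: Z = R = 320 Ω
  L: Z = jωL = j·1709·0.0007 = 0 + j1.196 Ω
  C: Z = 1/(jωC) = -j/(ω·C) = 0 - j4.467e+05 Ω
Step 3 — Parallel combination: 1/Z_total = 1/R + 1/L + 1/C; Z_total = 0.004472 + j1.196 Ω = 1.196∠89.8° Ω.
Step 4 — Source phasor: V = 239∠-30.4° V = 206.1 - j120.9 V.
Step 5 — Ohm's law: I = V / Z_total = (206.1 - j120.9) / (0.004472 + j1.196) = -100.5 - j172.7 A.
Step 6 — Convert to polar: |I| = 199.8 A, ∠I = -120.2°.

I = 199.8∠-120.2° A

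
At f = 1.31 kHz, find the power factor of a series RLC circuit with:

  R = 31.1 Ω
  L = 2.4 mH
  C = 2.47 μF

Step 1 — Angular frequency: ω = 2π·f = 2π·1310 = 8231 rad/s.
Step 2 — Component impedances:
  R: Z = R = 31.1 Ω
  L: Z = jωL = j·8231·0.0024 = 0 + j19.75 Ω
  C: Z = 1/(jωC) = -j/(ω·C) = 0 - j49.19 Ω
Step 3 — Series combination: Z_total = R + L + C = 31.1 - j29.43 Ω = 42.82∠-43.4° Ω.
Step 4 — Power factor: PF = cos(φ) = Re(Z)/|Z| = 31.1/42.82 = 0.7263.
Step 5 — Type: Im(Z) = -29.43 ⇒ leading (phase φ = -43.4°).

PF = 0.7263 (leading, φ = -43.4°)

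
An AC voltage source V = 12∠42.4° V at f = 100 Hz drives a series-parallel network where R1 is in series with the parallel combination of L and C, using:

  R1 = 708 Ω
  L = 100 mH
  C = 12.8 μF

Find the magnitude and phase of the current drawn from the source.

Step 1 — Angular frequency: ω = 2π·f = 2π·100 = 628.3 rad/s.
Step 2 — Component impedances:
  R1: Z = R = 708 Ω
  L: Z = jωL = j·628.3·0.1 = 0 + j62.83 Ω
  C: Z = 1/(jωC) = -j/(ω·C) = 0 - j124.3 Ω
Step 3 — Parallel branch: L || C = 1/(1/L + 1/C) = 0 + j127 Ω.
Step 4 — Series with R1: Z_total = R1 + (L || C) = 708 + j127 Ω = 719.3∠10.2° Ω.
Step 5 — Source phasor: V = 12∠42.4° V = 8.861 + j8.092 V.
Step 6 — Ohm's law: I = V / Z_total = (8.861 + j8.092) / (708 + j127) = 0.01411 + j0.008897 A.
Step 7 — Convert to polar: |I| = 0.01668 A, ∠I = 32.2°.

I = 0.01668∠32.2° A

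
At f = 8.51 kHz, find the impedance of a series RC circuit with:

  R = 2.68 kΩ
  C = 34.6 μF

Step 1 — Angular frequency: ω = 2π·f = 2π·8510 = 5.347e+04 rad/s.
Step 2 — Component impedances:
  R: Z = R = 2680 Ω
  C: Z = 1/(jωC) = -j/(ω·C) = 0 - j0.5405 Ω
Step 3 — Series combination: Z_total = R + C = 2680 - j0.5405 Ω = 2680∠-0.0° Ω.

Z = 2680 - j0.5405 Ω = 2680∠-0.0° Ω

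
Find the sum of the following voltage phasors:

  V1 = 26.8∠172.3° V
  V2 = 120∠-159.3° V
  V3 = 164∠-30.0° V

Step 1 — Convert each phasor to rectangular form:
  V1 = 26.8·(cos(172.3°) + j·sin(172.3°)) = -26.56 + j3.591 V
  V2 = 120·(cos(-159.3°) + j·sin(-159.3°)) = -112.3 - j42.42 V
  V3 = 164·(cos(-30.0°) + j·sin(-30.0°)) = 142 - j82 V
Step 2 — Sum components: V_total = 3.217 - j120.8 V.
Step 3 — Convert to polar: |V_total| = 120.9 V, ∠V_total = -88.5°.

V_total = 120.9∠-88.5° V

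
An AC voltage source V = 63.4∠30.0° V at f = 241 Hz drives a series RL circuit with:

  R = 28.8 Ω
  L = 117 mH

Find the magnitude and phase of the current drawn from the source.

Step 1 — Angular frequency: ω = 2π·f = 2π·241 = 1514 rad/s.
Step 2 — Component impedances:
  R: Z = R = 28.8 Ω
  L: Z = jωL = j·1514·0.117 = 0 + j177.2 Ω
Step 3 — Series combination: Z_total = R + L = 28.8 + j177.2 Ω = 179.5∠80.8° Ω.
Step 4 — Source phasor: V = 63.4∠30.0° V = 54.91 + j31.7 V.
Step 5 — Ohm's law: I = V / Z_total = (54.91 + j31.7) / (28.8 + j177.2) = 0.2234 - j0.2736 A.
Step 6 — Convert to polar: |I| = 0.3532 A, ∠I = -50.8°.

I = 0.3532∠-50.8° A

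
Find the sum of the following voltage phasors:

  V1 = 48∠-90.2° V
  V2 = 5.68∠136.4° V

Step 1 — Convert each phasor to rectangular form:
  V1 = 48·(cos(-90.2°) + j·sin(-90.2°)) = -0.1676 - j48 V
  V2 = 5.68·(cos(136.4°) + j·sin(136.4°)) = -4.113 + j3.917 V
Step 2 — Sum components: V_total = -4.281 - j44.08 V.
Step 3 — Convert to polar: |V_total| = 44.29 V, ∠V_total = -95.5°.

V_total = 44.29∠-95.5° V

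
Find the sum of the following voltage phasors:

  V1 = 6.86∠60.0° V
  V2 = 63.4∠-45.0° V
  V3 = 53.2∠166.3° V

Step 1 — Convert each phasor to rectangular form:
  V1 = 6.86·(cos(60.0°) + j·sin(60.0°)) = 3.43 + j5.941 V
  V2 = 63.4·(cos(-45.0°) + j·sin(-45.0°)) = 44.83 - j44.83 V
  V3 = 53.2·(cos(166.3°) + j·sin(166.3°)) = -51.69 + j12.6 V
Step 2 — Sum components: V_total = -3.426 - j26.29 V.
Step 3 — Convert to polar: |V_total| = 26.51 V, ∠V_total = -97.4°.

V_total = 26.51∠-97.4° V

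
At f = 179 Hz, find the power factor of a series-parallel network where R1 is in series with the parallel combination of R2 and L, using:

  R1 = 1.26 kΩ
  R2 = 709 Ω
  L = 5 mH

Step 1 — Angular frequency: ω = 2π·f = 2π·179 = 1125 rad/s.
Step 2 — Component impedances:
  R1: Z = R = 1260 Ω
  R2: Z = R = 709 Ω
  L: Z = jωL = j·1125·0.005 = 0 + j5.623 Ω
Step 3 — Parallel branch: R2 || L = 1/(1/R2 + 1/L) = 0.0446 + j5.623 Ω.
Step 4 — Series with R1: Z_total = R1 + (R2 || L) = 1260 + j5.623 Ω = 1260∠0.3° Ω.
Step 5 — Power factor: PF = cos(φ) = Re(Z)/|Z| = 1260/1260 = 1.
Step 6 — Type: Im(Z) = 5.623 ⇒ lagging (phase φ = 0.3°).

PF = 1 (lagging, φ = 0.3°)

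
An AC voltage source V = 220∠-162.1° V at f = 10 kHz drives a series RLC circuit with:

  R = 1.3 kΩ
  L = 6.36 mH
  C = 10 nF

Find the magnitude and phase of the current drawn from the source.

Step 1 — Angular frequency: ω = 2π·f = 2π·1e+04 = 6.283e+04 rad/s.
Step 2 — Component impedances:
  R: Z = R = 1300 Ω
  L: Z = jωL = j·6.283e+04·0.00636 = 0 + j399.6 Ω
  C: Z = 1/(jωC) = -j/(ω·C) = 0 - j1592 Ω
Step 3 — Series combination: Z_total = R + L + C = 1300 - j1192 Ω = 1764∠-42.5° Ω.
Step 4 — Source phasor: V = 220∠-162.1° V = -209.4 - j67.62 V.
Step 5 — Ohm's law: I = V / Z_total = (-209.4 - j67.62) / (1300 - j1192) = -0.06158 - j0.1085 A.
Step 6 — Convert to polar: |I| = 0.1247 A, ∠I = -119.6°.

I = 0.1247∠-119.6° A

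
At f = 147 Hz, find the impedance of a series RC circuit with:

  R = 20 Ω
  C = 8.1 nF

Step 1 — Angular frequency: ω = 2π·f = 2π·147 = 923.6 rad/s.
Step 2 — Component impedances:
  R: Z = R = 20 Ω
  C: Z = 1/(jωC) = -j/(ω·C) = 0 - j1.337e+05 Ω
Step 3 — Series combination: Z_total = R + C = 20 - j1.337e+05 Ω = 1.337e+05∠-90.0° Ω.

Z = 20 - j1.337e+05 Ω = 1.337e+05∠-90.0° Ω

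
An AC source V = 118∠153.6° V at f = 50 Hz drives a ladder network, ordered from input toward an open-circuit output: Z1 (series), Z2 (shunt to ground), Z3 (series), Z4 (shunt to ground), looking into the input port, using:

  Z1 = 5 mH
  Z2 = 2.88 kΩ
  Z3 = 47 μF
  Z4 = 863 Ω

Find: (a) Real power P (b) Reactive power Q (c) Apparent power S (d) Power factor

Step 1 — Angular frequency: ω = 2π·f = 2π·50 = 314.2 rad/s.
Step 2 — Component impedances:
  Z1: Z = jωL = j·314.2·0.005 = 0 + j1.571 Ω
  Z2: Z = R = 2880 Ω
  Z3: Z = 1/(jωC) = -j/(ω·C) = 0 - j67.73 Ω
  Z4: Z = R = 863 Ω
Step 3 — Ladder network (open output): work backward from the far end, alternating series and parallel combinations. Z_in = 664.7 - j38.51 Ω = 665.9∠-3.3° Ω.
Step 4 — Source phasor: V = 118∠153.6° V = -105.7 + j52.47 V.
Step 5 — Current: I = V / Z = -0.163 + j0.06948 A = 0.1772∠156.9° A.
Step 6 — Complex power: S = V·I* = 20.88 - j1.209 VA.
Step 7 — Real power: P = Re(S) = 20.88 W.
Step 8 — Reactive power: Q = Im(S) = -1.209 VAR.
Step 9 — Apparent power: |S| = 20.91 VA.
Step 10 — Power factor: PF = P/|S| = 0.9983 (leading).

(a) P = 20.88 W  (b) Q = -1.209 VAR  (c) S = 20.91 VA  (d) PF = 0.9983 (leading)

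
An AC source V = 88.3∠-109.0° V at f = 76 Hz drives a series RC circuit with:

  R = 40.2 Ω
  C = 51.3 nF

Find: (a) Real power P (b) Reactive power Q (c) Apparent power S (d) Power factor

Step 1 — Angular frequency: ω = 2π·f = 2π·76 = 477.5 rad/s.
Step 2 — Component impedances:
  R: Z = R = 40.2 Ω
  C: Z = 1/(jωC) = -j/(ω·C) = 0 - j4.082e+04 Ω
Step 3 — Series combination: Z_total = R + C = 40.2 - j4.082e+04 Ω = 4.082e+04∠-89.9° Ω.
Step 4 — Source phasor: V = 88.3∠-109.0° V = -28.75 - j83.49 V.
Step 5 — Current: I = V / Z = 0.002045 - j0.0007062 A = 0.002163∠-19.1° A.
Step 6 — Complex power: S = V·I* = 0.0001881 - j0.191 VA.
Step 7 — Real power: P = Re(S) = 0.0001881 W.
Step 8 — Reactive power: Q = Im(S) = -0.191 VAR.
Step 9 — Apparent power: |S| = 0.191 VA.
Step 10 — Power factor: PF = P/|S| = 0.0009848 (leading).

(a) P = 0.0001881 W  (b) Q = -0.191 VAR  (c) S = 0.191 VA  (d) PF = 0.0009848 (leading)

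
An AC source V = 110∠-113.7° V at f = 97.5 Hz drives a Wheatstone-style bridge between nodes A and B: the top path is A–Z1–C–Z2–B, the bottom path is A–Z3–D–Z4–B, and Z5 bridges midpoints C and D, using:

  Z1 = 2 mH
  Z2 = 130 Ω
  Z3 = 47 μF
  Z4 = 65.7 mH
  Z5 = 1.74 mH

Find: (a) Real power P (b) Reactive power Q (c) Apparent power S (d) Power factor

Step 1 — Angular frequency: ω = 2π·f = 2π·97.5 = 612.6 rad/s.
Step 2 — Component impedances:
  Z1: Z = jωL = j·612.6·0.002 = 0 + j1.225 Ω
  Z2: Z = R = 130 Ω
  Z3: Z = 1/(jωC) = -j/(ω·C) = 0 - j34.73 Ω
  Z4: Z = jωL = j·612.6·0.0657 = 0 + j40.25 Ω
  Z5: Z = jωL = j·612.6·0.00174 = 0 + j1.066 Ω
Step 3 — Bridge requires nodal analysis (the Z5 bridge couples midpoints C and D, so the two paths cannot be reduced to a simple series/parallel combination). Setting node B to ground and injecting 1 A at node A, the 3-node admittance system at A, C, D solves to V_A = Z_AB = 11.97 + j38.9 Ω = 40.69∠72.9° Ω.
Step 4 — Source phasor: V = 110∠-113.7° V = -44.21 - j100.7 V.
Step 5 — Current: I = V / Z = -2.685 + j0.3106 A = 2.703∠173.4° A.
Step 6 — Complex power: S = V·I* = 87.44 + j284.2 VA.
Step 7 — Real power: P = Re(S) = 87.44 W.
Step 8 — Reactive power: Q = Im(S) = 284.2 VAR.
Step 9 — Apparent power: |S| = 297.3 VA.
Step 10 — Power factor: PF = P/|S| = 0.2941 (lagging).

(a) P = 87.44 W  (b) Q = 284.2 VAR  (c) S = 297.3 VA  (d) PF = 0.2941 (lagging)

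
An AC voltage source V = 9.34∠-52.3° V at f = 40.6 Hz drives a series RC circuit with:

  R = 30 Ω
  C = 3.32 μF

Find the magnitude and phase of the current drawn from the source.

Step 1 — Angular frequency: ω = 2π·f = 2π·40.6 = 255.1 rad/s.
Step 2 — Component impedances:
  R: Z = R = 30 Ω
  C: Z = 1/(jωC) = -j/(ω·C) = 0 - j1181 Ω
Step 3 — Series combination: Z_total = R + C = 30 - j1181 Ω = 1181∠-88.5° Ω.
Step 4 — Source phasor: V = 9.34∠-52.3° V = 5.712 - j7.39 V.
Step 5 — Ohm's law: I = V / Z_total = (5.712 - j7.39) / (30 - j1181) = 0.006378 + j0.004675 A.
Step 6 — Convert to polar: |I| = 0.007908 A, ∠I = 36.2°.

I = 0.007908∠36.2° A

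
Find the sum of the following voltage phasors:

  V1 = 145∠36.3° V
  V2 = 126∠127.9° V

Step 1 — Convert each phasor to rectangular form:
  V1 = 145·(cos(36.3°) + j·sin(36.3°)) = 116.9 + j85.84 V
  V2 = 126·(cos(127.9°) + j·sin(127.9°)) = -77.4 + j99.42 V
Step 2 — Sum components: V_total = 39.46 + j185.3 V.
Step 3 — Convert to polar: |V_total| = 189.4 V, ∠V_total = 78.0°.

V_total = 189.4∠78.0° V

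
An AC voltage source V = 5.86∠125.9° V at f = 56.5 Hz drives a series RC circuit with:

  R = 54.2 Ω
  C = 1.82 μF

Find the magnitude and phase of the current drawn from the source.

Step 1 — Angular frequency: ω = 2π·f = 2π·56.5 = 355 rad/s.
Step 2 — Component impedances:
  R: Z = R = 54.2 Ω
  C: Z = 1/(jωC) = -j/(ω·C) = 0 - j1548 Ω
Step 3 — Series combination: Z_total = R + C = 54.2 - j1548 Ω = 1549∠-88.0° Ω.
Step 4 — Source phasor: V = 5.86∠125.9° V = -3.436 + j4.747 V.
Step 5 — Ohm's law: I = V / Z_total = (-3.436 + j4.747) / (54.2 - j1548) = -0.003141 - j0.00211 A.
Step 6 — Convert to polar: |I| = 0.003784 A, ∠I = -146.1°.

I = 0.003784∠-146.1° A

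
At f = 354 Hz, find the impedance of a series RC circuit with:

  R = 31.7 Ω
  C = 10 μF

Step 1 — Angular frequency: ω = 2π·f = 2π·354 = 2224 rad/s.
Step 2 — Component impedances:
  R: Z = R = 31.7 Ω
  C: Z = 1/(jωC) = -j/(ω·C) = 0 - j44.96 Ω
Step 3 — Series combination: Z_total = R + C = 31.7 - j44.96 Ω = 55.01∠-54.8° Ω.

Z = 31.7 - j44.96 Ω = 55.01∠-54.8° Ω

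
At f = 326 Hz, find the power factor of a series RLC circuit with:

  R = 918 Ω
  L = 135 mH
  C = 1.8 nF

Step 1 — Angular frequency: ω = 2π·f = 2π·326 = 2048 rad/s.
Step 2 — Component impedances:
  R: Z = R = 918 Ω
  L: Z = jωL = j·2048·0.135 = 0 + j276.5 Ω
  C: Z = 1/(jωC) = -j/(ω·C) = 0 - j2.712e+05 Ω
Step 3 — Series combination: Z_total = R + L + C = 918 - j2.709e+05 Ω = 2.71e+05∠-89.8° Ω.
Step 4 — Power factor: PF = cos(φ) = Re(Z)/|Z| = 918/2.7095e+05 = 0.003388.
Step 5 — Type: Im(Z) = -2.709e+05 ⇒ leading (phase φ = -89.8°).

PF = 0.003388 (leading, φ = -89.8°)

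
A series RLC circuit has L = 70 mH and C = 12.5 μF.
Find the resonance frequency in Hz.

Step 1 — Resonance condition Im(Z)=0 gives ω₀ = 1/√(LC).
Step 2 — ω₀ = 1/√(0.07·1.25e-05) = 1069 rad/s.
Step 3 — f₀ = ω₀/(2π) = 170.1 Hz.

f₀ = 170.1 Hz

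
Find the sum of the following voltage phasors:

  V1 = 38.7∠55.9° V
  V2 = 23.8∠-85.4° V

Step 1 — Convert each phasor to rectangular form:
  V1 = 38.7·(cos(55.9°) + j·sin(55.9°)) = 21.7 + j32.05 V
  V2 = 23.8·(cos(-85.4°) + j·sin(-85.4°)) = 1.909 - j23.72 V
Step 2 — Sum components: V_total = 23.61 + j8.323 V.
Step 3 — Convert to polar: |V_total| = 25.03 V, ∠V_total = 19.4°.

V_total = 25.03∠19.4° V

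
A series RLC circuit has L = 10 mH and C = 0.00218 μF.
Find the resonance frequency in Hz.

Step 1 — Resonance condition Im(Z)=0 gives ω₀ = 1/√(LC).
Step 2 — ω₀ = 1/√(0.01·2.18e-09) = 2.142e+05 rad/s.
Step 3 — f₀ = ω₀/(2π) = 3.409e+04 Hz.

f₀ = 3.409e+04 Hz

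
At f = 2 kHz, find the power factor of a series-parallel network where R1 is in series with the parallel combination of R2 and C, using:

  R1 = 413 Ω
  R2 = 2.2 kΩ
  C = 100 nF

Step 1 — Angular frequency: ω = 2π·f = 2π·2000 = 1.257e+04 rad/s.
Step 2 — Component impedances:
  R1: Z = R = 413 Ω
  R2: Z = R = 2200 Ω
  C: Z = 1/(jωC) = -j/(ω·C) = 0 - j795.8 Ω
Step 3 — Parallel branch: R2 || C = 1/(1/R2 + 1/C) = 254.5 - j703.7 Ω.
Step 4 — Series with R1: Z_total = R1 + (R2 || C) = 667.5 - j703.7 Ω = 970∠-46.5° Ω.
Step 5 — Power factor: PF = cos(φ) = Re(Z)/|Z| = 667.54/969.95 = 0.6882.
Step 6 — Type: Im(Z) = -703.7 ⇒ leading (phase φ = -46.5°).

PF = 0.6882 (leading, φ = -46.5°)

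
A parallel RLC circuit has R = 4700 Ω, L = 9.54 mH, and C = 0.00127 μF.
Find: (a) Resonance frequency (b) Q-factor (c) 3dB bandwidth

Step 1 — Resonance: ω₀ = 1/√(LC) = 1/√(0.00954·1.27e-09) = 2.873e+05 rad/s.
Step 2 — f₀ = ω₀/(2π) = 4.572e+04 Hz.
Step 3 — Parallel Q: Q = R/(ω₀L) = 4700/(2.873e+05·0.00954) = 1.715.
Step 4 — Bandwidth: Δω = ω₀/Q = 1.675e+05 rad/s; BW = Δω/(2π) = 2.666e+04 Hz.

(a) f₀ = 4.572e+04 Hz  (b) Q = 1.715  (c) BW = 2.666e+04 Hz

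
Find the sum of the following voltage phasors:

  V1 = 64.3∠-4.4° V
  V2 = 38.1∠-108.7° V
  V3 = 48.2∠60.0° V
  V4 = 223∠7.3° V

Step 1 — Convert each phasor to rectangular form:
  V1 = 64.3·(cos(-4.4°) + j·sin(-4.4°)) = 64.11 - j4.933 V
  V2 = 38.1·(cos(-108.7°) + j·sin(-108.7°)) = -12.22 - j36.09 V
  V3 = 48.2·(cos(60.0°) + j·sin(60.0°)) = 24.1 + j41.74 V
  V4 = 223·(cos(7.3°) + j·sin(7.3°)) = 221.2 + j28.34 V
Step 2 — Sum components: V_total = 297.2 + j29.06 V.
Step 3 — Convert to polar: |V_total| = 298.6 V, ∠V_total = 5.6°.

V_total = 298.6∠5.6° V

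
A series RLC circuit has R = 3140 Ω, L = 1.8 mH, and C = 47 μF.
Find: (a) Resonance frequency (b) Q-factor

Step 1 — Resonance condition Im(Z)=0 gives ω₀ = 1/√(LC).
Step 2 — ω₀ = 1/√(0.0018·4.7e-05) = 3438 rad/s.
Step 3 — f₀ = ω₀/(2π) = 547.2 Hz.
Step 4 — Series Q: Q = ω₀L/R = 3438·0.0018/3140 = 0.001971.

(a) f₀ = 547.2 Hz  (b) Q = 0.001971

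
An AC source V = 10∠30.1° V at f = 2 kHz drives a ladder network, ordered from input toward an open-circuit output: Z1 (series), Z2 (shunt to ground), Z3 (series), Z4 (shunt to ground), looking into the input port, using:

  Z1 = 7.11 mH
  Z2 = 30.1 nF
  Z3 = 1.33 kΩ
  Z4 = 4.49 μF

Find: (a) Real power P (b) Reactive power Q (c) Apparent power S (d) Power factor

Step 1 — Angular frequency: ω = 2π·f = 2π·2000 = 1.257e+04 rad/s.
Step 2 — Component impedances:
  Z1: Z = jωL = j·1.257e+04·0.00711 = 0 + j89.35 Ω
  Z2: Z = 1/(jωC) = -j/(ω·C) = 0 - j2644 Ω
  Z3: Z = R = 1330 Ω
  Z4: Z = 1/(jωC) = -j/(ω·C) = 0 - j17.72 Ω
Step 3 — Ladder network (open output): work backward from the far end, alternating series and parallel combinations. Z_in = 1050 - j453 Ω = 1144∠-23.3° Ω.
Step 4 — Source phasor: V = 10∠30.1° V = 8.652 + j5.015 V.
Step 5 — Current: I = V / Z = 0.005209 + j0.007023 A = 0.008744∠53.4° A.
Step 6 — Complex power: S = V·I* = 0.08029 - j0.03464 VA.
Step 7 — Real power: P = Re(S) = 0.08029 W.
Step 8 — Reactive power: Q = Im(S) = -0.03464 VAR.
Step 9 — Apparent power: |S| = 0.08744 VA.
Step 10 — Power factor: PF = P/|S| = 0.9182 (leading).

(a) P = 0.08029 W  (b) Q = -0.03464 VAR  (c) S = 0.08744 VA  (d) PF = 0.9182 (leading)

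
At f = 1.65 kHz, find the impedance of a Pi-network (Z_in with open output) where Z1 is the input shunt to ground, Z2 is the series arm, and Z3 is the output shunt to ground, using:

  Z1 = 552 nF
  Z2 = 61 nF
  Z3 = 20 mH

Step 1 — Angular frequency: ω = 2π·f = 2π·1650 = 1.037e+04 rad/s.
Step 2 — Component impedances:
  Z1: Z = 1/(jωC) = -j/(ω·C) = 0 - j174.7 Ω
  Z2: Z = 1/(jωC) = -j/(ω·C) = 0 - j1581 Ω
  Z3: Z = jωL = j·1.037e+04·0.02 = 0 + j207.3 Ω
Step 3 — With open output, the series arm Z2 and the output shunt Z3 appear in series to ground: Z2 + Z3 = 0 - j1374 Ω.
Step 4 — Parallel with input shunt Z1: Z_in = Z1 || (Z2 + Z3) = 0 - j155 Ω = 155∠-90.0° Ω.

Z = 0 - j155 Ω = 155∠-90.0° Ω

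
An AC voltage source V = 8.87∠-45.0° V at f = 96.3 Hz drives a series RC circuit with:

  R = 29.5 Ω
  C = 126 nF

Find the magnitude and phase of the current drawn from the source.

Step 1 — Angular frequency: ω = 2π·f = 2π·96.3 = 605.1 rad/s.
Step 2 — Component impedances:
  R: Z = R = 29.5 Ω
  C: Z = 1/(jωC) = -j/(ω·C) = 0 - j1.312e+04 Ω
Step 3 — Series combination: Z_total = R + C = 29.5 - j1.312e+04 Ω = 1.312e+04∠-89.9° Ω.
Step 4 — Source phasor: V = 8.87∠-45.0° V = 6.272 - j6.272 V.
Step 5 — Ohm's law: I = V / Z_total = (6.272 - j6.272) / (29.5 - j1.312e+04) = 0.0004792 + j0.0004771 A.
Step 6 — Convert to polar: |I| = 0.0006762 A, ∠I = 44.9°.

I = 0.0006762∠44.9° A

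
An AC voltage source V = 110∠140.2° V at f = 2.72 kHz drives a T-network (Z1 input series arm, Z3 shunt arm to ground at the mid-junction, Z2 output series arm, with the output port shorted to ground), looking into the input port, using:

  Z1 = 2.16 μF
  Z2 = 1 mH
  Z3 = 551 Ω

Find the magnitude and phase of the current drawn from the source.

Step 1 — Angular frequency: ω = 2π·f = 2π·2720 = 1.709e+04 rad/s.
Step 2 — Component impedances:
  Z1: Z = 1/(jωC) = -j/(ω·C) = 0 - j27.09 Ω
  Z2: Z = jωL = j·1.709e+04·0.001 = 0 + j17.09 Ω
  Z3: Z = R = 551 Ω
Step 3 — With the output port shorted to ground, the output series arm Z2 runs from the junction to ground; the shunt arm Z3 also runs from the junction to ground. They appear in parallel: Z3 || Z2 = 0.5296 + j17.07 Ω.
Step 4 — Series with input arm Z1: Z_in = Z1 + (Z3 || Z2) = 0.5296 - j10.02 Ω = 10.03∠-87.0° Ω.
Step 5 — Source phasor: V = 110∠140.2° V = -84.51 + j70.41 V.
Step 6 — Ohm's law: I = V / Z_total = (-84.51 + j70.41) / (0.5296 - j10.02) = -7.456 - j8.044 A.
Step 7 — Convert to polar: |I| = 10.97 A, ∠I = -132.8°.

I = 10.97∠-132.8° A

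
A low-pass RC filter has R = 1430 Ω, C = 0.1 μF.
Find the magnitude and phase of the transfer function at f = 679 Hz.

Step 1 — Angular frequency: ω = 2π·679 = 4266 rad/s.
Step 2 — Transfer function: H(jω) = 1/(1 + jωRC).
Step 3 — Denominator: 1 + jωRC = 1 + j·4266·1430·1e-07 = 1 + j0.6101.
Step 4 — H = 0.7288 - j0.4446.
Step 5 — Magnitude: |H| = 0.8537 (-1.4 dB); phase: φ = -31.4°.

|H| = 0.8537 (-1.4 dB), φ = -31.4°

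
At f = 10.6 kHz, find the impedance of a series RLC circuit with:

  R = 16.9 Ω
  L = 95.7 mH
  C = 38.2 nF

Step 1 — Angular frequency: ω = 2π·f = 2π·1.06e+04 = 6.66e+04 rad/s.
Step 2 — Component impedances:
  R: Z = R = 16.9 Ω
  L: Z = jωL = j·6.66e+04·0.0957 = 0 + j6374 Ω
  C: Z = 1/(jωC) = -j/(ω·C) = 0 - j393.1 Ω
Step 3 — Series combination: Z_total = R + L + C = 16.9 + j5981 Ω = 5981∠89.8° Ω.

Z = 16.9 + j5981 Ω = 5981∠89.8° Ω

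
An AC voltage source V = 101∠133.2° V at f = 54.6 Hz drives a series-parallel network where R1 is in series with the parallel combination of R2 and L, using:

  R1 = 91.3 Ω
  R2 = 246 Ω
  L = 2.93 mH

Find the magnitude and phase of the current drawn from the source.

Step 1 — Angular frequency: ω = 2π·f = 2π·54.6 = 343.1 rad/s.
Step 2 — Component impedances:
  R1: Z = R = 91.3 Ω
  R2: Z = R = 246 Ω
  L: Z = jωL = j·343.1·0.00293 = 0 + j1.005 Ω
Step 3 — Parallel branch: R2 || L = 1/(1/R2 + 1/L) = 0.004107 + j1.005 Ω.
Step 4 — Series with R1: Z_total = R1 + (R2 || L) = 91.3 + j1.005 Ω = 91.31∠0.6° Ω.
Step 5 — Source phasor: V = 101∠133.2° V = -69.14 + j73.63 V.
Step 6 — Ohm's law: I = V / Z_total = (-69.14 + j73.63) / (91.3 + j1.005) = -0.7483 + j0.8146 A.
Step 7 — Convert to polar: |I| = 1.106 A, ∠I = 132.6°.

I = 1.106∠132.6° A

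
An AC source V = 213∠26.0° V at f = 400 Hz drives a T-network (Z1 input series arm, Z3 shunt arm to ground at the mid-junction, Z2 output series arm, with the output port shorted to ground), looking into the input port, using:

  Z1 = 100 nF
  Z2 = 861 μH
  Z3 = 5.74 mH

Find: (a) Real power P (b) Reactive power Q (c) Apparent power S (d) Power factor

Step 1 — Angular frequency: ω = 2π·f = 2π·400 = 2513 rad/s.
Step 2 — Component impedances:
  Z1: Z = 1/(jωC) = -j/(ω·C) = 0 - j3979 Ω
  Z2: Z = jωL = j·2513·0.000861 = 0 + j2.164 Ω
  Z3: Z = jωL = j·2513·0.00574 = 0 + j14.43 Ω
Step 3 — With the output port shorted to ground, the output series arm Z2 runs from the junction to ground; the shunt arm Z3 also runs from the junction to ground. They appear in parallel: Z3 || Z2 = 0 + j1.882 Ω.
Step 4 — Series with input arm Z1: Z_in = Z1 + (Z3 || Z2) = 0 - j3977 Ω = 3977∠-90.0° Ω.
Step 5 — Source phasor: V = 213∠26.0° V = 191.4 + j93.37 V.
Step 6 — Current: I = V / Z = -0.02348 + j0.04814 A = 0.05356∠116.0° A.
Step 7 — Complex power: S = V·I* = 0 - j11.41 VA.
Step 8 — Real power: P = Re(S) = 0 W.
Step 9 — Reactive power: Q = Im(S) = -11.41 VAR.
Step 10 — Apparent power: |S| = 11.41 VA.
Step 11 — Power factor: PF = P/|S| = 0 (leading).

(a) P = 0 W  (b) Q = -11.41 VAR  (c) S = 11.41 VA  (d) PF = 0 (leading)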